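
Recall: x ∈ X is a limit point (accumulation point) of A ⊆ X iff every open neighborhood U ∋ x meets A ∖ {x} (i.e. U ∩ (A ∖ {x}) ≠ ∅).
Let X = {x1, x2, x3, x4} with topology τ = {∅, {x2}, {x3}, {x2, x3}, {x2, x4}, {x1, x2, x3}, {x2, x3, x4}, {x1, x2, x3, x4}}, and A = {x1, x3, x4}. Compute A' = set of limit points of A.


A' = {x1}

For each x ∈ X, list the open sets U ∈ τ with x ∈ U, then check whether U ∩ (A ∖ {x}) ≠ ∅ for every such U.
  x = x1: opens ∋ x are {x1, x2, x3}, {x1, x2, x3, x4}; each meets A ∖ {x1}, so x IS a limit point.
  x = x2: open {x2} ∋ x has {x2} ∩ (A ∖ {x2}) = ∅, so x is NOT a limit point.
  x = x3: open {x3} ∋ x has {x3} ∩ (A ∖ {x3}) = ∅, so x is NOT a limit point.
  x = x4: open {x2, x4} ∋ x has {x2, x4} ∩ (A ∖ {x4}) = ∅, so x is NOT a limit point.
Collecting: A' = {x1}.


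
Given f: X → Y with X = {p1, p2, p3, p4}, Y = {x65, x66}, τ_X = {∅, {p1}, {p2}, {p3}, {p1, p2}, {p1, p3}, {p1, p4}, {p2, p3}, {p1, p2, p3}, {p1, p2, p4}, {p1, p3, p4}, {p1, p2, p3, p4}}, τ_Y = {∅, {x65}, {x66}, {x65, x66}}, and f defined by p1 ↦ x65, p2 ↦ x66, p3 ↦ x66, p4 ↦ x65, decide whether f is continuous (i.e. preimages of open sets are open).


f IS continuous.

Compute f^{-1}(U) for each U ∈ τ_Y:
  U = ∅: f^{-1}(U) = ∅ ∈ τ_X ✓.
  U = {x65}: f^{-1}(U) = {p1, p4} ∈ τ_X ✓.
  U = {x66}: f^{-1}(U) = {p2, p3} ∈ τ_X ✓.
  U = {x65, x66}: f^{-1}(U) = {p1, p2, p3, p4} ∈ τ_X ✓.
Every preimage lies in τ_X, so f IS continuous.


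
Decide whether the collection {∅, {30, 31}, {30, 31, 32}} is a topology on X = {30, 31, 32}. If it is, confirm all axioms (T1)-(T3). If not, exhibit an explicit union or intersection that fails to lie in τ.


τ IS a topology on X.

Axiom (T1): ∅ ∈ τ? Yes; X ∈ τ? Yes.
Axiom (T2/T3): check pairwise unions and intersections of members of τ.
All pairwise intersections and unions checked — each lies in τ. Therefore τ satisfies (T1), (T2), (T3): it IS a topology on X.


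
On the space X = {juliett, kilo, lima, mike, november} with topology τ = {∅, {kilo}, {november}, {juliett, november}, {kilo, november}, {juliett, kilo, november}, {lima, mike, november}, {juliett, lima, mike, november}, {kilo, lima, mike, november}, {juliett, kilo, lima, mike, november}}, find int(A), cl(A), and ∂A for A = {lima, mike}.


int(A) = ∅, cl(A) = {lima, mike}, ∂A = {lima, mike}.

Closed sets in (X, τ) are complements of opens:
  closed(X, τ) = {∅, {juliett}, {kilo}, {juliett, kilo}, {lima, mike}, {juliett, lima, mike}, {kilo, lima, mike}, {juliett, kilo, lima, mike}, {juliett, lima, mike, november}, {juliett, kilo, lima, mike, november}}.
int(A) = ⋃ {U ∈ τ : U ⊆ A}. Opens contained in A: ∅.
Taking the union of these: int(A) = ∅.
cl(A) = ⋂ {C closed : A ⊆ C}. Closed sets containing A: {lima, mike}, {juliett, lima, mike}, {kilo, lima, mike}, {juliett, kilo, lima, mike}, {juliett, lima, mike, november}, {juliett, kilo, lima, mike, november}.
Intersecting these: cl(A) = {lima, mike}.
∂A = cl(A) ∖ int(A) = {lima, mike} ∖ ∅ = {lima, mike}.


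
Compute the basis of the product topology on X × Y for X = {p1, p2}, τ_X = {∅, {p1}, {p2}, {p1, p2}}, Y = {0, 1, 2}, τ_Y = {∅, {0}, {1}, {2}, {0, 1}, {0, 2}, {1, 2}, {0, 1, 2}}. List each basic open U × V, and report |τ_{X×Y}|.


Basis B = {∅ × ∅, {p1} × {0}, {p1} × {1}, {p1} × {2}, {p2} × {0}, {p2} × {1}, {p2} × {2}, {p1} × {0, 1}, {p1} × {0, 2}, {p1, p2} × {0}, {p1} × {1, 2}, {p1, p2} × {1}, {p1, p2} × {2}, {p2} × {0, 1}, {p2} × {0, 2}, {p2} × {1, 2}, {p1} × {0, 1, 2}, {p2} × {0, 1, 2}, {p1, p2} × {0, 1}, {p1, p2} × {0, 2}, {p1, p2} × {1, 2}, {p1, p2} × {0, 1, 2}}; |τ_{X×Y}| = 64.

Enumerate products U × V with U ∈ τ_X, V ∈ τ_Y (deduplicated):
  ∅ × ∅ = {} (∅)
  {p1} × {0} = {(p1,0)}
  {p1} × {1} = {(p1,1)}
  {p1} × {2} = {(p1,2)}
  {p2} × {0} = {(p2,0)}
  {p2} × {1} = {(p2,1)}
  {p2} × {2} = {(p2,2)}
  {p1} × {0, 1} = {(p1,0), (p1,1)}
  {p1} × {0, 2} = {(p1,0), (p1,2)}
  {p1, p2} × {0} = {(p1,0), (p2,0)}
  {p1} × {1, 2} = {(p1,1), (p1,2)}
  {p1, p2} × {1} = {(p1,1), (p2,1)}
  {p1, p2} × {2} = {(p1,2), (p2,2)}
  {p2} × {0, 1} = {(p2,0), (p2,1)}
  {p2} × {0, 2} = {(p2,0), (p2,2)}
  {p2} × {1, 2} = {(p2,1), (p2,2)}
  {p1} × {0, 1, 2} = {(p1,0), (p1,1), (p1,2)}
  {p2} × {0, 1, 2} = {(p2,0), (p2,1), (p2,2)}
  {p1, p2} × {0, 1} = {(p1,0), (p1,1), (p2,0), (p2,1)}
  {p1, p2} × {0, 2} = {(p1,0), (p1,2), (p2,0), (p2,2)}
  {p1, p2} × {1, 2} = {(p1,1), (p1,2), (p2,1), (p2,2)}
  {p1, p2} × {0, 1, 2} = {(p1,0), (p1,1), (p1,2), (p2,0), (p2,1), (p2,2)}
These 22 distinct sets form the basis B.
Close under arbitrary unions to get τ_{X×Y}; counting gives |τ_{X×Y}| = 64.


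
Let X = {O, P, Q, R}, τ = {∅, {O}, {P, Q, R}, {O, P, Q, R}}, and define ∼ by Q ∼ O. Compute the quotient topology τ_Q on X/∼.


X/∼ = {[O=Q], [P], [R]}; |τ_Q| = 2.

Equivalence classes: [O=Q], [P], [R].
Quotient map π: X → X/∼ sends O ↦ [O=Q], P ↦ [P], Q ↦ [O=Q], R ↦ [R].
For each subset V ⊆ X/∼, compute π^{-1}(V) ⊆ X and check whether π^{-1}(V) ∈ τ. V is open in τ_Q iff π^{-1}(V) ∈ τ.
  V = {}: π^{-1}(V) = ∅ ∈ τ ✓.
  V = {[O=Q]}: π^{-1}(V) = {O, Q} ∉ τ ✗.
  V = {[P]}: π^{-1}(V) = {P} ∉ τ ✗.
  V = {[O=Q], [P]}: π^{-1}(V) = {O, P, Q} ∉ τ ✗.
  V = {[R]}: π^{-1}(V) = {R} ∉ τ ✗.
  V = {[O=Q], [R]}: π^{-1}(V) = {O, Q, R} ∉ τ ✗.
  V = {[P], [R]}: π^{-1}(V) = {P, R} ∉ τ ✗.
  V = {[O=Q], [P], [R]}: π^{-1}(V) = {O, P, Q, R} ∈ τ ✓.
Open sets in the quotient: τ_Q = {{}, {[O=Q], [P], [R]}} (2 elements).


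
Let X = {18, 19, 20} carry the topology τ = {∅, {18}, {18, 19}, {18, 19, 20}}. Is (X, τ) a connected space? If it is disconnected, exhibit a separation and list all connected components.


(X, τ) is connected.

Find clopen sets (U ∈ τ with X ∖ U ∈ τ):
  U = ∅, X ∖ U = {18, 19, 20} — both open, so U is clopen.
  U = {18, 19, 20}, X ∖ U = ∅ — both open, so U is clopen.
Only trivial clopens (∅ and X) exist, so (X, τ) is connected.
Compute connected components by grouping points that agree on all clopens:
  component: {18, 19, 20}


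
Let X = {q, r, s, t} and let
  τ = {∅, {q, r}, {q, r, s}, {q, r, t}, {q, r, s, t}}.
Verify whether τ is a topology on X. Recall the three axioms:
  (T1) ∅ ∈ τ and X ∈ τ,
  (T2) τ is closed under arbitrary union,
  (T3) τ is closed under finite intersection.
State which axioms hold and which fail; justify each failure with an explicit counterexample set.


τ IS a topology on X.

Axiom (T1): ∅ ∈ τ? Yes; X ∈ τ? Yes.
Axiom (T2/T3): check pairwise unions and intersections of members of τ.
All pairwise intersections and unions checked — each lies in τ. Therefore τ satisfies (T1), (T2), (T3): it IS a topology on X.


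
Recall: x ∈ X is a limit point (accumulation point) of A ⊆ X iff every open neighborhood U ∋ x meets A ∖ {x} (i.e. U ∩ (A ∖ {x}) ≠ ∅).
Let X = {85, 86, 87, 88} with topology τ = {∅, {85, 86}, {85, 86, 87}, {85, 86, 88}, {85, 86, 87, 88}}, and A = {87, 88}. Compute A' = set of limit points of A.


A' = ∅

For each x ∈ X, list the open sets U ∈ τ with x ∈ U, then check whether U ∩ (A ∖ {x}) ≠ ∅ for every such U.
  x = 85: open {85, 86} ∋ x has {85, 86} ∩ (A ∖ {85}) = ∅, so x is NOT a limit point.
  x = 86: open {85, 86} ∋ x has {85, 86} ∩ (A ∖ {86}) = ∅, so x is NOT a limit point.
  x = 87: open {85, 86, 87} ∋ x has {85, 86, 87} ∩ (A ∖ {87}) = ∅, so x is NOT a limit point.
  x = 88: open {85, 86, 88} ∋ x has {85, 86, 88} ∩ (A ∖ {88}) = ∅, so x is NOT a limit point.
Collecting: A' = ∅.


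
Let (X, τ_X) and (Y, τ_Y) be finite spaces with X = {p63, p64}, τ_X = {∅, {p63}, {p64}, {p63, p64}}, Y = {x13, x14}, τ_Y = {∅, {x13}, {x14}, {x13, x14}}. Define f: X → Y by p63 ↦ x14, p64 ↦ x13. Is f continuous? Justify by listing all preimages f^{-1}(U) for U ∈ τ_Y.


f IS continuous.

Compute f^{-1}(U) for each U ∈ τ_Y:
  U = ∅: f^{-1}(U) = ∅ ∈ τ_X ✓.
  U = {x13}: f^{-1}(U) = {p64} ∈ τ_X ✓.
  U = {x14}: f^{-1}(U) = {p63} ∈ τ_X ✓.
  U = {x13, x14}: f^{-1}(U) = {p63, p64} ∈ τ_X ✓.
Every preimage lies in τ_X, so f IS continuous.


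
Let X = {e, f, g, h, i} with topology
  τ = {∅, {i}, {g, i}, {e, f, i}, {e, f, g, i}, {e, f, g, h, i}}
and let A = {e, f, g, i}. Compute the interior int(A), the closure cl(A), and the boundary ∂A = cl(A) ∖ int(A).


int(A) = {e, f, g, i}, cl(A) = {e, f, g, h, i}, ∂A = {h}.

Closed sets in (X, τ) are complements of opens:
  closed(X, τ) = {∅, {h}, {g, h}, {e, f, h}, {e, f, g, h}, {e, f, g, h, i}}.
int(A) = ⋃ {U ∈ τ : U ⊆ A}. Opens contained in A: ∅, {i}, {g, i}, {e, f, i}, {e, f, g, i}.
Taking the union of these: int(A) = {e, f, g, i}.
cl(A) = ⋂ {C closed : A ⊆ C}. Closed sets containing A: {e, f, g, h, i}.
Intersecting these: cl(A) = {e, f, g, h, i}.
∂A = cl(A) ∖ int(A) = {e, f, g, h, i} ∖ {e, f, g, i} = {h}.


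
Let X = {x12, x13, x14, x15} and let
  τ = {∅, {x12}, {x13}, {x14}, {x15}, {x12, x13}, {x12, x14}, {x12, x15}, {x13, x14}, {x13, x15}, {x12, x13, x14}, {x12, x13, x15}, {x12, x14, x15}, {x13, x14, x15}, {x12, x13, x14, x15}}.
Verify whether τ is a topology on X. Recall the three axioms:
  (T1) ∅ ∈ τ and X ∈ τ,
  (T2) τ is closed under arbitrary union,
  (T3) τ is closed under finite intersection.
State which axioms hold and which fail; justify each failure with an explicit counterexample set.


τ is NOT a topology on X.

Axiom (T1): ∅ ∈ τ? Yes; X ∈ τ? Yes.
Axiom (T2/T3): check pairwise unions and intersections of members of τ.
Counterexample for (T2): {x14} ∪ {x15} = {x14, x15} ∉ τ. Therefore τ is NOT a topology.


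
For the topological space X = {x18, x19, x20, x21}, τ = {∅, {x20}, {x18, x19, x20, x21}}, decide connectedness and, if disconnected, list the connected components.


(X, τ) is connected.

Find clopen sets (U ∈ τ with X ∖ U ∈ τ):
  U = ∅, X ∖ U = {x18, x19, x20, x21} — both open, so U is clopen.
  U = {x18, x19, x20, x21}, X ∖ U = ∅ — both open, so U is clopen.
Only trivial clopens (∅ and X) exist, so (X, τ) is connected.
Compute connected components by grouping points that agree on all clopens:
  component: {x18, x19, x20, x21}


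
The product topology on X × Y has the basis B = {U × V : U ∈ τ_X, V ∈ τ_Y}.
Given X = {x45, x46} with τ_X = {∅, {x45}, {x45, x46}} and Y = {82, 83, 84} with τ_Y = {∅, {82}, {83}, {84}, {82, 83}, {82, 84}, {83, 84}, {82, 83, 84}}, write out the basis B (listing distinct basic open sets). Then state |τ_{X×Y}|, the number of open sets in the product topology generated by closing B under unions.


Basis B = {∅ × ∅, {x45} × {82}, {x45} × {83}, {x45} × {84}, {x45} × {82, 83}, {x45} × {82, 84}, {x45, x46} × {82}, {x45} × {83, 84}, {x45, x46} × {83}, {x45, x46} × {84}, {x45} × {82, 83, 84}, {x45, x46} × {82, 83}, {x45, x46} × {82, 84}, {x45, x46} × {83, 84}, {x45, x46} × {82, 83, 84}}; |τ_{X×Y}| = 27.

Enumerate products U × V with U ∈ τ_X, V ∈ τ_Y (deduplicated):
  ∅ × ∅ = {} (∅)
  {x45} × {82} = {(x45,82)}
  {x45} × {83} = {(x45,83)}
  {x45} × {84} = {(x45,84)}
  {x45} × {82, 83} = {(x45,82), (x45,83)}
  {x45} × {82, 84} = {(x45,82), (x45,84)}
  {x45, x46} × {82} = {(x45,82), (x46,82)}
  {x45} × {83, 84} = {(x45,83), (x45,84)}
  {x45, x46} × {83} = {(x45,83), (x46,83)}
  {x45, x46} × {84} = {(x45,84), (x46,84)}
  {x45} × {82, 83, 84} = {(x45,82), (x45,83), (x45,84)}
  {x45, x46} × {82, 83} = {(x45,82), (x45,83), (x46,82), (x46,83)}
  {x45, x46} × {82, 84} = {(x45,82), (x45,84), (x46,82), (x46,84)}
  {x45, x46} × {83, 84} = {(x45,83), (x45,84), (x46,83), (x46,84)}
  {x45, x46} × {82, 83, 84} = {(x45,82), (x45,83), (x45,84), (x46,82), (x46,83), (x46,84)}
These 15 distinct sets form the basis B.
Close under arbitrary unions to get τ_{X×Y}; counting gives |τ_{X×Y}| = 27.


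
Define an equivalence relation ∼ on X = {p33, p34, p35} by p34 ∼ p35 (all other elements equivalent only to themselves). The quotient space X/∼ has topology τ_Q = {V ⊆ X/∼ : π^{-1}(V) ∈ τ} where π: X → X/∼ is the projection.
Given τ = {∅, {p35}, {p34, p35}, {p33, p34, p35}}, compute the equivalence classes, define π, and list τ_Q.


X/∼ = {[p33], [p34=p35]}; |τ_Q| = 3.

Equivalence classes: [p33], [p34=p35].
Quotient map π: X → X/∼ sends p33 ↦ [p33], p34 ↦ [p34=p35], p35 ↦ [p34=p35].
For each subset V ⊆ X/∼, compute π^{-1}(V) ⊆ X and check whether π^{-1}(V) ∈ τ. V is open in τ_Q iff π^{-1}(V) ∈ τ.
  V = {}: π^{-1}(V) = ∅ ∈ τ ✓.
  V = {[p33]}: π^{-1}(V) = {p33} ∉ τ ✗.
  V = {[p34=p35]}: π^{-1}(V) = {p34, p35} ∈ τ ✓.
  V = {[p33], [p34=p35]}: π^{-1}(V) = {p33, p34, p35} ∈ τ ✓.
Open sets in the quotient: τ_Q = {{}, {[p34=p35]}, {[p33], [p34=p35]}} (3 elements).


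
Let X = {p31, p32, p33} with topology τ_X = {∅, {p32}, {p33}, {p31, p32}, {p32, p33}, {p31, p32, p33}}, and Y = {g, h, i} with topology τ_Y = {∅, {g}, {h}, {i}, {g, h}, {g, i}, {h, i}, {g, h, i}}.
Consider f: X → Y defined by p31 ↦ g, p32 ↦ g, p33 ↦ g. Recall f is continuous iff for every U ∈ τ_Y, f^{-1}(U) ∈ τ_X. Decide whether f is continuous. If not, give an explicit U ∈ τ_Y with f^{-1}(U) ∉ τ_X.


f IS continuous.

Compute f^{-1}(U) for each U ∈ τ_Y:
  U = ∅: f^{-1}(U) = ∅ ∈ τ_X ✓.
  U = {g}: f^{-1}(U) = {p31, p32, p33} ∈ τ_X ✓.
  U = {h}: f^{-1}(U) = ∅ ∈ τ_X ✓.
  U = {i}: f^{-1}(U) = ∅ ∈ τ_X ✓.
  U = {g, h}: f^{-1}(U) = {p31, p32, p33} ∈ τ_X ✓.
  U = {g, i}: f^{-1}(U) = {p31, p32, p33} ∈ τ_X ✓.
  U = {h, i}: f^{-1}(U) = ∅ ∈ τ_X ✓.
  U = {g, h, i}: f^{-1}(U) = {p31, p32, p33} ∈ τ_X ✓.
Every preimage lies in τ_X, so f IS continuous.


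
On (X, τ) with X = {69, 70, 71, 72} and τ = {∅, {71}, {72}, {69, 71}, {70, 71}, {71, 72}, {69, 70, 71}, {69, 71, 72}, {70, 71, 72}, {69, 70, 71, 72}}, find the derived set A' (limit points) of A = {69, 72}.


A' = ∅

For each x ∈ X, list the open sets U ∈ τ with x ∈ U, then check whether U ∩ (A ∖ {x}) ≠ ∅ for every such U.
  x = 69: open {69, 71} ∋ x has {69, 71} ∩ (A ∖ {69}) = ∅, so x is NOT a limit point.
  x = 70: open {70, 71} ∋ x has {70, 71} ∩ (A ∖ {70}) = ∅, so x is NOT a limit point.
  x = 71: open {71} ∋ x has {71} ∩ (A ∖ {71}) = ∅, so x is NOT a limit point.
  x = 72: open {72} ∋ x has {72} ∩ (A ∖ {72}) = ∅, so x is NOT a limit point.
Collecting: A' = ∅.


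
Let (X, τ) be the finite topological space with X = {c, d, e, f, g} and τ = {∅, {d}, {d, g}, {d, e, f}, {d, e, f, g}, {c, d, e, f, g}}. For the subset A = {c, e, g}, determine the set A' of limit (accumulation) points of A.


A' = {c, f}

For each x ∈ X, list the open sets U ∈ τ with x ∈ U, then check whether U ∩ (A ∖ {x}) ≠ ∅ for every such U.
  x = c: opens ∋ x are {c, d, e, f, g}; each meets A ∖ {c}, so x IS a limit point.
  x = d: open {d} ∋ x has {d} ∩ (A ∖ {d}) = ∅, so x is NOT a limit point.
  x = e: open {d, e, f} ∋ x has {d, e, f} ∩ (A ∖ {e}) = ∅, so x is NOT a limit point.
  x = f: opens ∋ x are {d, e, f}, {d, e, f, g}, {c, d, e, f, g}; each meets A ∖ {f}, so x IS a limit point.
  x = g: open {d, g} ∋ x has {d, g} ∩ (A ∖ {g}) = ∅, so x is NOT a limit point.
Collecting: A' = {c, f}.


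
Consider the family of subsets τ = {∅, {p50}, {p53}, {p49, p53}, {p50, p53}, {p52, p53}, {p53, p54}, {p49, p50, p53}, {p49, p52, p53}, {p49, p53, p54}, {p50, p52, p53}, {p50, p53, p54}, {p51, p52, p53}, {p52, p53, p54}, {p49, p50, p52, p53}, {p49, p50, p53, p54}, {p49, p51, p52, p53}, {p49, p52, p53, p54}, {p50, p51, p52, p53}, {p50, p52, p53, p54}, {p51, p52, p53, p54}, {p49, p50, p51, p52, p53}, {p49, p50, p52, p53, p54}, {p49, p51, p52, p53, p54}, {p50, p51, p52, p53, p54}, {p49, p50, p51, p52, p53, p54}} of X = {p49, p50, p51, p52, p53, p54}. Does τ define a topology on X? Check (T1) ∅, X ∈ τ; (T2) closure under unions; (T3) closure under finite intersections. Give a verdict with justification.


τ IS a topology on X.

Axiom (T1): ∅ ∈ τ? Yes; X ∈ τ? Yes.
Axiom (T2/T3): check pairwise unions and intersections of members of τ.
All pairwise intersections and unions checked — each lies in τ. Therefore τ satisfies (T1), (T2), (T3): it IS a topology on X.


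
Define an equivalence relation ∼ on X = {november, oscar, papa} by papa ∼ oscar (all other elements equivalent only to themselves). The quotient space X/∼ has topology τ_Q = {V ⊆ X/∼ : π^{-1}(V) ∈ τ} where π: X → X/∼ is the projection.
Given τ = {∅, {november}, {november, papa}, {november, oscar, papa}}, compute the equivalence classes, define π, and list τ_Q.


X/∼ = {[november], [oscar=papa]}; |τ_Q| = 3.

Equivalence classes: [november], [oscar=papa].
Quotient map π: X → X/∼ sends november ↦ [november], oscar ↦ [oscar=papa], papa ↦ [oscar=papa].
For each subset V ⊆ X/∼, compute π^{-1}(V) ⊆ X and check whether π^{-1}(V) ∈ τ. V is open in τ_Q iff π^{-1}(V) ∈ τ.
  V = {}: π^{-1}(V) = ∅ ∈ τ ✓.
  V = {[november]}: π^{-1}(V) = {november} ∈ τ ✓.
  V = {[oscar=papa]}: π^{-1}(V) = {oscar, papa} ∉ τ ✗.
  V = {[november], [oscar=papa]}: π^{-1}(V) = {november, oscar, papa} ∈ τ ✓.
Open sets in the quotient: τ_Q = {{}, {[november]}, {[november], [oscar=papa]}} (3 elements).


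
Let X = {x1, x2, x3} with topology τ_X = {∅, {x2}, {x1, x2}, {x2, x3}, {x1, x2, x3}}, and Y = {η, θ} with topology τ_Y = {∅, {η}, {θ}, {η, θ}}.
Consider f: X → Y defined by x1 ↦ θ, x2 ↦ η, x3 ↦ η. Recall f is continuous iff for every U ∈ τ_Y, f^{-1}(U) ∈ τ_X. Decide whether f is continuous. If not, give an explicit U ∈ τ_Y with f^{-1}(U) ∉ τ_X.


f is NOT continuous.

Compute f^{-1}(U) for each U ∈ τ_Y:
  U = ∅: f^{-1}(U) = ∅ ∈ τ_X ✓.
  U = {η}: f^{-1}(U) = {x2, x3} ∈ τ_X ✓.
  U = {θ}: f^{-1}(U) = {x1} ∉ τ_X ✗.
  U = {η, θ}: f^{-1}(U) = {x1, x2, x3} ∈ τ_X ✓.
Found U = {θ} with f^{-1}(U) = {x1} not in τ_X. Therefore f is NOT continuous.


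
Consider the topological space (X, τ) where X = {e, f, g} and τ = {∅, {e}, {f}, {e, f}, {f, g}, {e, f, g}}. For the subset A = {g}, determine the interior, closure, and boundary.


int(A) = ∅, cl(A) = {g}, ∂A = {g}.

Closed sets in (X, τ) are complements of opens:
  closed(X, τ) = {∅, {e}, {g}, {e, g}, {f, g}, {e, f, g}}.
int(A) = ⋃ {U ∈ τ : U ⊆ A}. Opens contained in A: ∅.
Taking the union of these: int(A) = ∅.
cl(A) = ⋂ {C closed : A ⊆ C}. Closed sets containing A: {g}, {e, g}, {f, g}, {e, f, g}.
Intersecting these: cl(A) = {g}.
∂A = cl(A) ∖ int(A) = {g} ∖ ∅ = {g}.


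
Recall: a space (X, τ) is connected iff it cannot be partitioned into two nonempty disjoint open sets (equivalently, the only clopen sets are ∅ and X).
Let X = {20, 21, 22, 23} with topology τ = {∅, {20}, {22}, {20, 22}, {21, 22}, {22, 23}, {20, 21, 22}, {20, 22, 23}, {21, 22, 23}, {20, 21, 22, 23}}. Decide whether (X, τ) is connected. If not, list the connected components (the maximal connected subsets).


(X, τ) is disconnected; components = [{20}, {21, 22, 23}].

Find clopen sets (U ∈ τ with X ∖ U ∈ τ):
  U = ∅, X ∖ U = {20, 21, 22, 23} — both open, so U is clopen.
  U = {20}, X ∖ U = {21, 22, 23} — both open, so U is clopen.
  U = {21, 22, 23}, X ∖ U = {20} — both open, so U is clopen.
  U = {20, 21, 22, 23}, X ∖ U = ∅ — both open, so U is clopen.
Nontrivial clopen(s) exist: e.g. {20}. So (X, τ) is disconnected.
Compute connected components by grouping points that agree on all clopens:
  component: {20}
  component: {21, 22, 23}


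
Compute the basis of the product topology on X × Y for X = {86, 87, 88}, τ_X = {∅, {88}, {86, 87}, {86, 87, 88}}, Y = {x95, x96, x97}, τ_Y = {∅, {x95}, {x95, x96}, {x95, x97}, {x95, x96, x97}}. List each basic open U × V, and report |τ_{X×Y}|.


Basis B = {∅ × ∅, {88} × {x95}, {86, 87} × {x95}, {88} × {x95, x96}, {88} × {x95, x97}, {86, 87, 88} × {x95}, {88} × {x95, x96, x97}, {86, 87} × {x95, x96}, {86, 87} × {x95, x97}, {86, 87} × {x95, x96, x97}, {86, 87, 88} × {x95, x96}, {86, 87, 88} × {x95, x97}, {86, 87, 88} × {x95, x96, x97}}; |τ_{X×Y}| = 25.

Enumerate products U × V with U ∈ τ_X, V ∈ τ_Y (deduplicated):
  ∅ × ∅ = {} (∅)
  {88} × {x95} = {(88,x95)}
  {86, 87} × {x95} = {(86,x95), (87,x95)}
  {88} × {x95, x96} = {(88,x95), (88,x96)}
  {88} × {x95, x97} = {(88,x95), (88,x97)}
  {86, 87, 88} × {x95} = {(86,x95), (87,x95), (88,x95)}
  {88} × {x95, x96, x97} = {(88,x95), (88,x96), (88,x97)}
  {86, 87} × {x95, x96} = {(86,x95), (86,x96), (87,x95), (87,x96)}
  {86, 87} × {x95, x97} = {(86,x95), (86,x97), (87,x95), (87,x97)}
  {86, 87} × {x95, x96, x97} = {(86,x95), (86,x96), (86,x97), (87,x95), (87,x96), (87,x97)}
  {86, 87, 88} × {x95, x96} = {(86,x95), (86,x96), (87,x95), (87,x96), (88,x95), (88,x96)}
  {86, 87, 88} × {x95, x97} = {(86,x95), (86,x97), (87,x95), (87,x97), (88,x95), (88,x97)}
  {86, 87, 88} × {x95, x96, x97} = {(86,x95), (86,x96), (86,x97), (87,x95), (87,x96), (87,x97), (88,x95), (88,x96), (88,x97)}
These 13 distinct sets form the basis B.
Close under arbitrary unions to get τ_{X×Y}; counting gives |τ_{X×Y}| = 25.


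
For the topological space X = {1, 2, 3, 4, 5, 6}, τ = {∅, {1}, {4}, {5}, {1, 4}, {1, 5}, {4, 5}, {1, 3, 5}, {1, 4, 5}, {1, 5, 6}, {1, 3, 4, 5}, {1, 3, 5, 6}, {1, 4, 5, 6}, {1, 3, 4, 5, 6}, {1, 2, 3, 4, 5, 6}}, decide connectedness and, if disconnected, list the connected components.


(X, τ) is connected.

Find clopen sets (U ∈ τ with X ∖ U ∈ τ):
  U = ∅, X ∖ U = {1, 2, 3, 4, 5, 6} — both open, so U is clopen.
  U = {1, 2, 3, 4, 5, 6}, X ∖ U = ∅ — both open, so U is clopen.
Only trivial clopens (∅ and X) exist, so (X, τ) is connected.
Compute connected components by grouping points that agree on all clopens:
  component: {1, 2, 3, 4, 5, 6}


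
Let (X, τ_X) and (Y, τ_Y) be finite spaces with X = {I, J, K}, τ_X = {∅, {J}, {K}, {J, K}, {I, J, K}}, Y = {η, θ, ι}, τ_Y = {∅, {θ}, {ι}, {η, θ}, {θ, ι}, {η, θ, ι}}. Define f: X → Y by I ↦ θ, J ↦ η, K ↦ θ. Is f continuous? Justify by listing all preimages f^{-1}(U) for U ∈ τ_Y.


f is NOT continuous.

Compute f^{-1}(U) for each U ∈ τ_Y:
  U = ∅: f^{-1}(U) = ∅ ∈ τ_X ✓.
  U = {θ}: f^{-1}(U) = {I, K} ∉ τ_X ✗.
  U = {ι}: f^{-1}(U) = ∅ ∈ τ_X ✓.
  U = {η, θ}: f^{-1}(U) = {I, J, K} ∈ τ_X ✓.
  U = {θ, ι}: f^{-1}(U) = {I, K} ∉ τ_X ✗.
  U = {η, θ, ι}: f^{-1}(U) = {I, J, K} ∈ τ_X ✓.
Found U = {θ} with f^{-1}(U) = {I, K} not in τ_X. Therefore f is NOT continuous.


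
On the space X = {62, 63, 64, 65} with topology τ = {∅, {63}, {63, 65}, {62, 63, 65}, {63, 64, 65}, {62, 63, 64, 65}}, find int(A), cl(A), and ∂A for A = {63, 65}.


int(A) = {63, 65}, cl(A) = {62, 63, 64, 65}, ∂A = {62, 64}.

Closed sets in (X, τ) are complements of opens:
  closed(X, τ) = {∅, {62}, {64}, {62, 64}, {62, 64, 65}, {62, 63, 64, 65}}.
int(A) = ⋃ {U ∈ τ : U ⊆ A}. Opens contained in A: ∅, {63}, {63, 65}.
Taking the union of these: int(A) = {63, 65}.
cl(A) = ⋂ {C closed : A ⊆ C}. Closed sets containing A: {62, 63, 64, 65}.
Intersecting these: cl(A) = {62, 63, 64, 65}.
∂A = cl(A) ∖ int(A) = {62, 63, 64, 65} ∖ {63, 65} = {62, 64}.


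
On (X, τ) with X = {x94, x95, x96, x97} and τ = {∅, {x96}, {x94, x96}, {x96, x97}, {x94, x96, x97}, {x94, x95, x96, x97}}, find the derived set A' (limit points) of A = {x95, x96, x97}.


A' = {x94, x95, x97}

For each x ∈ X, list the open sets U ∈ τ with x ∈ U, then check whether U ∩ (A ∖ {x}) ≠ ∅ for every such U.
  x = x94: opens ∋ x are {x94, x96}, {x94, x96, x97}, {x94, x95, x96, x97}; each meets A ∖ {x94}, so x IS a limit point.
  x = x95: opens ∋ x are {x94, x95, x96, x97}; each meets A ∖ {x95}, so x IS a limit point.
  x = x96: open {x96} ∋ x has {x96} ∩ (A ∖ {x96}) = ∅, so x is NOT a limit point.
  x = x97: opens ∋ x are {x96, x97}, {x94, x96, x97}, {x94, x95, x96, x97}; each meets A ∖ {x97}, so x IS a limit point.
Collecting: A' = {x94, x95, x97}.


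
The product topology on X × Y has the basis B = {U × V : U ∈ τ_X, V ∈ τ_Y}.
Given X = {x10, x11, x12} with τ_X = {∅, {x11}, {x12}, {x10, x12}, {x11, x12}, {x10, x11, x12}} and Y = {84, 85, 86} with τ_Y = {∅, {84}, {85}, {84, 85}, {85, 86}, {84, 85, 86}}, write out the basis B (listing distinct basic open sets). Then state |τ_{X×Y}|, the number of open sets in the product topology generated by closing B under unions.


Basis B = {∅ × ∅, {x11} × {84}, {x11} × {85}, {x12} × {84}, {x12} × {85}, {x10, x12} × {84}, {x10, x12} × {85}, {x11} × {84, 85}, {x11, x12} × {84}, {x11} × {85, 86}, {x11, x12} × {85}, {x12} × {84, 85}, {x12} × {85, 86}, {x10, x11, x12} × {84}, {x10, x11, x12} × {85}, {x11} × {84, 85, 86}, {x12} × {84, 85, 86}, {x10, x12} × {84, 85}, {x10, x12} × {85, 86}, {x11, x12} × {84, 85}, {x11, x12} × {85, 86}, {x10, x12} × {84, 85, 86}, {x10, x11, x12} × {84, 85}, {x10, x11, x12} × {85, 86}, {x11, x12} × {84, 85, 86}, {x10, x11, x12} × {84, 85, 86}}; |τ_{X×Y}| = 108.

Enumerate products U × V with U ∈ τ_X, V ∈ τ_Y (deduplicated):
  ∅ × ∅ = {} (∅)
  {x11} × {84} = {(x11,84)}
  {x11} × {85} = {(x11,85)}
  {x12} × {84} = {(x12,84)}
  {x12} × {85} = {(x12,85)}
  {x10, x12} × {84} = {(x10,84), (x12,84)}
  {x10, x12} × {85} = {(x10,85), (x12,85)}
  {x11} × {84, 85} = {(x11,84), (x11,85)}
  {x11, x12} × {84} = {(x11,84), (x12,84)}
  {x11} × {85, 86} = {(x11,85), (x11,86)}
  {x11, x12} × {85} = {(x11,85), (x12,85)}
  {x12} × {84, 85} = {(x12,84), (x12,85)}
  {x12} × {85, 86} = {(x12,85), (x12,86)}
  {x10, x11, x12} × {84} = {(x10,84), (x11,84), (x12,84)}
  {x10, x11, x12} × {85} = {(x10,85), (x11,85), (x12,85)}
  {x11} × {84, 85, 86} = {(x11,84), (x11,85), (x11,86)}
  {x12} × {84, 85, 86} = {(x12,84), (x12,85), (x12,86)}
  {x10, x12} × {84, 85} = {(x10,84), (x10,85), (x12,84), (x12,85)}
  {x10, x12} × {85, 86} = {(x10,85), (x10,86), (x12,85), (x12,86)}
  {x11, x12} × {84, 85} = {(x11,84), (x11,85), (x12,84), (x12,85)}
  {x11, x12} × {85, 86} = {(x11,85), (x11,86), (x12,85), (x12,86)}
  {x10, x12} × {84, 85, 86} = {(x10,84), (x10,85), (x10,86), (x12,84), (x12,85), (x12,86)}
  {x10, x11, x12} × {84, 85} = {(x10,84), (x10,85), (x11,84), (x11,85), (x12,84), (x12,85)}
  {x10, x11, x12} × {85, 86} = {(x10,85), (x10,86), (x11,85), (x11,86), (x12,85), (x12,86)}
  {x11, x12} × {84, 85, 86} = {(x11,84), (x11,85), (x11,86), (x12,84), (x12,85), (x12,86)}
  {x10, x11, x12} × {84, 85, 86} = {(x10,84), (x10,85), (x10,86), (x11,84), (x11,85), (x11,86), (x12,84), (x12,85), (x12,86)}
These 26 distinct sets form the basis B.
Close under arbitrary unions to get τ_{X×Y}; counting gives |τ_{X×Y}| = 108.


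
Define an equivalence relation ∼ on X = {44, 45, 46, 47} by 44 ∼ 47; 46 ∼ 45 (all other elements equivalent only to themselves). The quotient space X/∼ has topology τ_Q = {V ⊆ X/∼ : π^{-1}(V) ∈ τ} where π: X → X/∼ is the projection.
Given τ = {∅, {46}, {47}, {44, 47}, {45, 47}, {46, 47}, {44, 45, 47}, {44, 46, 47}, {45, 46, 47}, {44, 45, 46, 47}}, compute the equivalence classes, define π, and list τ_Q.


X/∼ = {[44=47], [45=46]}; |τ_Q| = 3.

Equivalence classes: [44=47], [45=46].
Quotient map π: X → X/∼ sends 44 ↦ [44=47], 45 ↦ [45=46], 46 ↦ [45=46], 47 ↦ [44=47].
For each subset V ⊆ X/∼, compute π^{-1}(V) ⊆ X and check whether π^{-1}(V) ∈ τ. V is open in τ_Q iff π^{-1}(V) ∈ τ.
  V = {}: π^{-1}(V) = ∅ ∈ τ ✓.
  V = {[44=47]}: π^{-1}(V) = {44, 47} ∈ τ ✓.
  V = {[45=46]}: π^{-1}(V) = {45, 46} ∉ τ ✗.
  V = {[44=47], [45=46]}: π^{-1}(V) = {44, 45, 46, 47} ∈ τ ✓.
Open sets in the quotient: τ_Q = {{}, {[44=47]}, {[44=47], [45=46]}} (3 elements).


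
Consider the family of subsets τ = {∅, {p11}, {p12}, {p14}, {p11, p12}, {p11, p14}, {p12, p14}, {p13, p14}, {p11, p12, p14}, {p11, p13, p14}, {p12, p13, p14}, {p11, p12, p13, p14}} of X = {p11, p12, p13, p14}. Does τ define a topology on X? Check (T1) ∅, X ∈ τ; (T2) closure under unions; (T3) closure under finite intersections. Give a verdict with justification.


τ IS a topology on X.

Axiom (T1): ∅ ∈ τ? Yes; X ∈ τ? Yes.
Axiom (T2/T3): check pairwise unions and intersections of members of τ.
All pairwise intersections and unions checked — each lies in τ. Therefore τ satisfies (T1), (T2), (T3): it IS a topology on X.


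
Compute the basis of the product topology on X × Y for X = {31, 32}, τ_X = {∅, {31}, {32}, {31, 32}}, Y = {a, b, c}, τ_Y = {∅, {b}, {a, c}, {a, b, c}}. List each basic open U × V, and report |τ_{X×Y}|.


Basis B = {∅ × ∅, {31} × {b}, {32} × {b}, {31} × {a, c}, {31, 32} × {b}, {32} × {a, c}, {31} × {a, b, c}, {32} × {a, b, c}, {31, 32} × {a, c}, {31, 32} × {a, b, c}}; |τ_{X×Y}| = 16.

Enumerate products U × V with U ∈ τ_X, V ∈ τ_Y (deduplicated):
  ∅ × ∅ = {} (∅)
  {31} × {b} = {(31,b)}
  {32} × {b} = {(32,b)}
  {31} × {a, c} = {(31,a), (31,c)}
  {31, 32} × {b} = {(31,b), (32,b)}
  {32} × {a, c} = {(32,a), (32,c)}
  {31} × {a, b, c} = {(31,a), (31,b), (31,c)}
  {32} × {a, b, c} = {(32,a), (32,b), (32,c)}
  {31, 32} × {a, c} = {(31,a), (31,c), (32,a), (32,c)}
  {31, 32} × {a, b, c} = {(31,a), (31,b), (31,c), (32,a), (32,b), (32,c)}
These 10 distinct sets form the basis B.
Close under arbitrary unions to get τ_{X×Y}; counting gives |τ_{X×Y}| = 16.


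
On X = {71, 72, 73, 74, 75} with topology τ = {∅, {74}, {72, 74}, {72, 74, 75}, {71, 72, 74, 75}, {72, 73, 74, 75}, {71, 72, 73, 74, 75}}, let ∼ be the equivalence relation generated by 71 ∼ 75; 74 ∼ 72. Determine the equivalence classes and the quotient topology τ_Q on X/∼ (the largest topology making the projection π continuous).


X/∼ = {[71=75], [72=74], [73]}; |τ_Q| = 4.

Equivalence classes: [71=75], [72=74], [73].
Quotient map π: X → X/∼ sends 71 ↦ [71=75], 72 ↦ [72=74], 73 ↦ [73], 74 ↦ [72=74], 75 ↦ [71=75].
For each subset V ⊆ X/∼, compute π^{-1}(V) ⊆ X and check whether π^{-1}(V) ∈ τ. V is open in τ_Q iff π^{-1}(V) ∈ τ.
  V = {}: π^{-1}(V) = ∅ ∈ τ ✓.
  V = {[71=75]}: π^{-1}(V) = {71, 75} ∉ τ ✗.
  V = {[72=74]}: π^{-1}(V) = {72, 74} ∈ τ ✓.
  V = {[71=75], [72=74]}: π^{-1}(V) = {71, 72, 74, 75} ∈ τ ✓.
  V = {[73]}: π^{-1}(V) = {73} ∉ τ ✗.
  V = {[71=75], [73]}: π^{-1}(V) = {71, 73, 75} ∉ τ ✗.
  V = {[72=74], [73]}: π^{-1}(V) = {72, 73, 74} ∉ τ ✗.
  V = {[71=75], [72=74], [73]}: π^{-1}(V) = {71, 72, 73, 74, 75} ∈ τ ✓.
Open sets in the quotient: τ_Q = {{}, {[72=74]}, {[71=75], [72=74]}, {[71=75], [72=74], [73]}} (4 elements).


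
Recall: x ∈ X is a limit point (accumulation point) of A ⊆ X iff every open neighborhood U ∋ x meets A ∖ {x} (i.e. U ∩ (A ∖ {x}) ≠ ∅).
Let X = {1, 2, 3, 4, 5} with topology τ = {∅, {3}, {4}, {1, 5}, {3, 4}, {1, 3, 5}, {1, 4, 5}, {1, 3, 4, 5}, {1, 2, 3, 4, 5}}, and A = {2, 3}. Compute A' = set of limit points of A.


A' = {2}

For each x ∈ X, list the open sets U ∈ τ with x ∈ U, then check whether U ∩ (A ∖ {x}) ≠ ∅ for every such U.
  x = 1: open {1, 5} ∋ x has {1, 5} ∩ (A ∖ {1}) = ∅, so x is NOT a limit point.
  x = 2: opens ∋ x are {1, 2, 3, 4, 5}; each meets A ∖ {2}, so x IS a limit point.
  x = 3: open {3} ∋ x has {3} ∩ (A ∖ {3}) = ∅, so x is NOT a limit point.
  x = 4: open {4} ∋ x has {4} ∩ (A ∖ {4}) = ∅, so x is NOT a limit point.
  x = 5: open {1, 5} ∋ x has {1, 5} ∩ (A ∖ {5}) = ∅, so x is NOT a limit point.
Collecting: A' = {2}.


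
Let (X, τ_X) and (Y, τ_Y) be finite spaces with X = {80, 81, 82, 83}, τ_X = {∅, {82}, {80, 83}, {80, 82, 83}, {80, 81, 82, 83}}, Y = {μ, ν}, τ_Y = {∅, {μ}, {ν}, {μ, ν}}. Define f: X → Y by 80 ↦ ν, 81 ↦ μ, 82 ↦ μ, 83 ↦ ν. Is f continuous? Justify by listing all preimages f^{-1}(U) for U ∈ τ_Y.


f is NOT continuous.

Compute f^{-1}(U) for each U ∈ τ_Y:
  U = ∅: f^{-1}(U) = ∅ ∈ τ_X ✓.
  U = {μ}: f^{-1}(U) = {81, 82} ∉ τ_X ✗.
  U = {ν}: f^{-1}(U) = {80, 83} ∈ τ_X ✓.
  U = {μ, ν}: f^{-1}(U) = {80, 81, 82, 83} ∈ τ_X ✓.
Found U = {μ} with f^{-1}(U) = {81, 82} not in τ_X. Therefore f is NOT continuous.


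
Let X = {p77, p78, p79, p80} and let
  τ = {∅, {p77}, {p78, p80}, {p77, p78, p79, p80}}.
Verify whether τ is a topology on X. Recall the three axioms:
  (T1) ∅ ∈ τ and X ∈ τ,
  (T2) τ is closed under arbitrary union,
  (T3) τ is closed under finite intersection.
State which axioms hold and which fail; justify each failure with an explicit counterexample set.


τ is NOT a topology on X.

Axiom (T1): ∅ ∈ τ? Yes; X ∈ τ? Yes.
Axiom (T2/T3): check pairwise unions and intersections of members of τ.
Counterexample for (T2): {p77} ∪ {p78, p80} = {p77, p78, p80} ∉ τ. Therefore τ is NOT a topology.


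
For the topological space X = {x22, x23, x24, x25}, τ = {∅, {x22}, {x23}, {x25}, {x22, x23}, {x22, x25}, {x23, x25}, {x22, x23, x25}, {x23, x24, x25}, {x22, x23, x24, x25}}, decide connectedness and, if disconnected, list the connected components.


(X, τ) is disconnected; components = [{x22}, {x23, x24, x25}].

Find clopen sets (U ∈ τ with X ∖ U ∈ τ):
  U = ∅, X ∖ U = {x22, x23, x24, x25} — both open, so U is clopen.
  U = {x22}, X ∖ U = {x23, x24, x25} — both open, so U is clopen.
  U = {x23, x24, x25}, X ∖ U = {x22} — both open, so U is clopen.
  U = {x22, x23, x24, x25}, X ∖ U = ∅ — both open, so U is clopen.
Nontrivial clopen(s) exist: e.g. {x22}. So (X, τ) is disconnected.
Compute connected components by grouping points that agree on all clopens:
  component: {x22}
  component: {x23, x24, x25}


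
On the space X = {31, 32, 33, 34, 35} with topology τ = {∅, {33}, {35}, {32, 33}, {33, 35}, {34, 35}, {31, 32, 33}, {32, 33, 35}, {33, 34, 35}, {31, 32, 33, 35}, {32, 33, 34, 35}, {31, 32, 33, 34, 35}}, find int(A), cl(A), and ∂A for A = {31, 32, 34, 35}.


int(A) = {34, 35}, cl(A) = {31, 32, 34, 35}, ∂A = {31, 32}.

Closed sets in (X, τ) are complements of opens:
  closed(X, τ) = {∅, {31}, {34}, {31, 32}, {31, 34}, {34, 35}, {31, 32, 33}, {31, 32, 34}, {31, 34, 35}, {31, 32, 33, 34}, {31, 32, 34, 35}, {31, 32, 33, 34, 35}}.
int(A) = ⋃ {U ∈ τ : U ⊆ A}. Opens contained in A: ∅, {35}, {34, 35}.
Taking the union of these: int(A) = {34, 35}.
cl(A) = ⋂ {C closed : A ⊆ C}. Closed sets containing A: {31, 32, 34, 35}, {31, 32, 33, 34, 35}.
Intersecting these: cl(A) = {31, 32, 34, 35}.
∂A = cl(A) ∖ int(A) = {31, 32, 34, 35} ∖ {34, 35} = {31, 32}.


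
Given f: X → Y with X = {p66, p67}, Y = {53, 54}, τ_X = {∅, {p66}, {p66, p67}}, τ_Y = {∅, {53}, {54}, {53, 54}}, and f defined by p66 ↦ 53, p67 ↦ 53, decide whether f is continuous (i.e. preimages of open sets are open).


f IS continuous.

Compute f^{-1}(U) for each U ∈ τ_Y:
  U = ∅: f^{-1}(U) = ∅ ∈ τ_X ✓.
  U = {53}: f^{-1}(U) = {p66, p67} ∈ τ_X ✓.
  U = {54}: f^{-1}(U) = ∅ ∈ τ_X ✓.
  U = {53, 54}: f^{-1}(U) = {p66, p67} ∈ τ_X ✓.
Every preimage lies in τ_X, so f IS continuous.


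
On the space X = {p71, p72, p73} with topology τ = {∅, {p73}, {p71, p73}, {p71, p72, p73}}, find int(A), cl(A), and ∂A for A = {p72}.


int(A) = ∅, cl(A) = {p72}, ∂A = {p72}.

Closed sets in (X, τ) are complements of opens:
  closed(X, τ) = {∅, {p72}, {p71, p72}, {p71, p72, p73}}.
int(A) = ⋃ {U ∈ τ : U ⊆ A}. Opens contained in A: ∅.
Taking the union of these: int(A) = ∅.
cl(A) = ⋂ {C closed : A ⊆ C}. Closed sets containing A: {p72}, {p71, p72}, {p71, p72, p73}.
Intersecting these: cl(A) = {p72}.
∂A = cl(A) ∖ int(A) = {p72} ∖ ∅ = {p72}.


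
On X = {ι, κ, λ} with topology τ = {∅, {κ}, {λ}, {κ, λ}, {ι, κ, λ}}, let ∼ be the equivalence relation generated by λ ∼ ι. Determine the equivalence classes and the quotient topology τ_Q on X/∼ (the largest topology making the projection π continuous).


X/∼ = {[ι=λ], [κ]}; |τ_Q| = 3.

Equivalence classes: [ι=λ], [κ].
Quotient map π: X → X/∼ sends ι ↦ [ι=λ], κ ↦ [κ], λ ↦ [ι=λ].
For each subset V ⊆ X/∼, compute π^{-1}(V) ⊆ X and check whether π^{-1}(V) ∈ τ. V is open in τ_Q iff π^{-1}(V) ∈ τ.
  V = {}: π^{-1}(V) = ∅ ∈ τ ✓.
  V = {[ι=λ]}: π^{-1}(V) = {ι, λ} ∉ τ ✗.
  V = {[κ]}: π^{-1}(V) = {κ} ∈ τ ✓.
  V = {[ι=λ], [κ]}: π^{-1}(V) = {ι, κ, λ} ∈ τ ✓.
Open sets in the quotient: τ_Q = {{}, {[κ]}, {[ι=λ], [κ]}} (3 elements).


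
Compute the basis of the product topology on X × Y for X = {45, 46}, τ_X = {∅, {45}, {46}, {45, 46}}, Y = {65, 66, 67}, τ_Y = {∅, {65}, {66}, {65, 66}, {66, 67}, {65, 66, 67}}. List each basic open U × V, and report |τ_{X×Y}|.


Basis B = {∅ × ∅, {45} × {65}, {45} × {66}, {46} × {65}, {46} × {66}, {45} × {65, 66}, {45, 46} × {65}, {45} × {66, 67}, {45, 46} × {66}, {46} × {65, 66}, {46} × {66, 67}, {45} × {65, 66, 67}, {46} × {65, 66, 67}, {45, 46} × {65, 66}, {45, 46} × {66, 67}, {45, 46} × {65, 66, 67}}; |τ_{X×Y}| = 36.

Enumerate products U × V with U ∈ τ_X, V ∈ τ_Y (deduplicated):
  ∅ × ∅ = {} (∅)
  {45} × {65} = {(45,65)}
  {45} × {66} = {(45,66)}
  {46} × {65} = {(46,65)}
  {46} × {66} = {(46,66)}
  {45} × {65, 66} = {(45,65), (45,66)}
  {45, 46} × {65} = {(45,65), (46,65)}
  {45} × {66, 67} = {(45,66), (45,67)}
  {45, 46} × {66} = {(45,66), (46,66)}
  {46} × {65, 66} = {(46,65), (46,66)}
  {46} × {66, 67} = {(46,66), (46,67)}
  {45} × {65, 66, 67} = {(45,65), (45,66), (45,67)}
  {46} × {65, 66, 67} = {(46,65), (46,66), (46,67)}
  {45, 46} × {65, 66} = {(45,65), (45,66), (46,65), (46,66)}
  {45, 46} × {66, 67} = {(45,66), (45,67), (46,66), (46,67)}
  {45, 46} × {65, 66, 67} = {(45,65), (45,66), (45,67), (46,65), (46,66), (46,67)}
These 16 distinct sets form the basis B.
Close under arbitrary unions to get τ_{X×Y}; counting gives |τ_{X×Y}| = 36.


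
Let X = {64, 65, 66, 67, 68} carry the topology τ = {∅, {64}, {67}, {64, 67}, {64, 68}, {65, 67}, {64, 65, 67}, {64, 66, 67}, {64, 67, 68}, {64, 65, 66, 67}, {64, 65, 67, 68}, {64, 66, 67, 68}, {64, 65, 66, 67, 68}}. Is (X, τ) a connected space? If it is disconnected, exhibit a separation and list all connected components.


(X, τ) is connected.

Find clopen sets (U ∈ τ with X ∖ U ∈ τ):
  U = ∅, X ∖ U = {64, 65, 66, 67, 68} — both open, so U is clopen.
  U = {64, 65, 66, 67, 68}, X ∖ U = ∅ — both open, so U is clopen.
Only trivial clopens (∅ and X) exist, so (X, τ) is connected.
Compute connected components by grouping points that agree on all clopens:
  component: {64, 65, 66, 67, 68}


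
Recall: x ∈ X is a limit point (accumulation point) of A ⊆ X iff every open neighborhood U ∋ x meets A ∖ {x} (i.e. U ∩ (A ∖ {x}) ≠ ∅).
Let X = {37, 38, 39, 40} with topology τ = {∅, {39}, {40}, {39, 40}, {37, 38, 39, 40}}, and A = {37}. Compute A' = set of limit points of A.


A' = {38}

For each x ∈ X, list the open sets U ∈ τ with x ∈ U, then check whether U ∩ (A ∖ {x}) ≠ ∅ for every such U.
  x = 37: open {37, 38, 39, 40} ∋ x has {37, 38, 39, 40} ∩ (A ∖ {37}) = ∅, so x is NOT a limit point.
  x = 38: opens ∋ x are {37, 38, 39, 40}; each meets A ∖ {38}, so x IS a limit point.
  x = 39: open {39} ∋ x has {39} ∩ (A ∖ {39}) = ∅, so x is NOT a limit point.
  x = 40: open {40} ∋ x has {40} ∩ (A ∖ {40}) = ∅, so x is NOT a limit point.
Collecting: A' = {38}.


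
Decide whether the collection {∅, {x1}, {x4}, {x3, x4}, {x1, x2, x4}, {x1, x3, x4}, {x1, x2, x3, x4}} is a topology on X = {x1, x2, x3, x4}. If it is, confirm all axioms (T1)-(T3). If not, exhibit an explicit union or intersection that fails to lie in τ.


τ is NOT a topology on X.

Axiom (T1): ∅ ∈ τ? Yes; X ∈ τ? Yes.
Axiom (T2/T3): check pairwise unions and intersections of members of τ.
Counterexample for (T2): {x1} ∪ {x4} = {x1, x4} ∉ τ. Therefore τ is NOT a topology.
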